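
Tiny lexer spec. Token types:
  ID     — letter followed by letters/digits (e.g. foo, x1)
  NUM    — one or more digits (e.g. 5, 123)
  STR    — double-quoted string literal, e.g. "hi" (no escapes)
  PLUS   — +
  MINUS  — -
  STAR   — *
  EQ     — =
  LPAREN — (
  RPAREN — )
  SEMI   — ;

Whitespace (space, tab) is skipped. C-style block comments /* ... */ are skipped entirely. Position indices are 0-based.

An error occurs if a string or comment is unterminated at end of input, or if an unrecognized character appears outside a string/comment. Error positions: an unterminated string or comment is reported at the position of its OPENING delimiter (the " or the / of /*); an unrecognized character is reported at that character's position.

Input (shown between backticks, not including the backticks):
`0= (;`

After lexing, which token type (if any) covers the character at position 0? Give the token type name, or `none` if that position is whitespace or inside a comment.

Answer: NUM

Derivation:
pos=0: emit NUM '0' (now at pos=1)
pos=1: emit EQ '='
pos=3: emit LPAREN '('
pos=4: emit SEMI ';'
DONE. 4 tokens: [NUM, EQ, LPAREN, SEMI]
Position 0: char is '0' -> NUM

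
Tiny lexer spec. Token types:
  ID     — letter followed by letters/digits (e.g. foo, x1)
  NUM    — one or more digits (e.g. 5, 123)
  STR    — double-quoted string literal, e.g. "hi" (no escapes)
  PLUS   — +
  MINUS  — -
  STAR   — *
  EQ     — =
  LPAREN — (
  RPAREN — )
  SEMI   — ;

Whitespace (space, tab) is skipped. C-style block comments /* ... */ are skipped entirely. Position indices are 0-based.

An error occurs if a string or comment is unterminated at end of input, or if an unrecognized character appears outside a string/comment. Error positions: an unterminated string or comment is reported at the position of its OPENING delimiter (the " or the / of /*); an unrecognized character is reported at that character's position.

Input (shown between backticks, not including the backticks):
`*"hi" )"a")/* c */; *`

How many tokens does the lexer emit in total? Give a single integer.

Answer: 7

Derivation:
pos=0: emit STAR '*'
pos=1: enter STRING mode
pos=1: emit STR "hi" (now at pos=5)
pos=6: emit RPAREN ')'
pos=7: enter STRING mode
pos=7: emit STR "a" (now at pos=10)
pos=10: emit RPAREN ')'
pos=11: enter COMMENT mode (saw '/*')
exit COMMENT mode (now at pos=18)
pos=18: emit SEMI ';'
pos=20: emit STAR '*'
DONE. 7 tokens: [STAR, STR, RPAREN, STR, RPAREN, SEMI, STAR]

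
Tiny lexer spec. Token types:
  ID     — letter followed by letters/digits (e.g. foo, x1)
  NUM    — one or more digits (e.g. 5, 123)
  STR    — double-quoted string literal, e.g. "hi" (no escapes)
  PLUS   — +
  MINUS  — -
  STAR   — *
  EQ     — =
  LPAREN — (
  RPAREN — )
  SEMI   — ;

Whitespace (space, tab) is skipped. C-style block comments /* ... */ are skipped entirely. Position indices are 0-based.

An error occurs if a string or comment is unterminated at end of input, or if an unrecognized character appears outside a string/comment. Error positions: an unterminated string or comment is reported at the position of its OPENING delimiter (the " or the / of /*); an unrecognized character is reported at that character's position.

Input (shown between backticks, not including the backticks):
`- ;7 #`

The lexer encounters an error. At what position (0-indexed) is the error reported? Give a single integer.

Answer: 5

Derivation:
pos=0: emit MINUS '-'
pos=2: emit SEMI ';'
pos=3: emit NUM '7' (now at pos=4)
pos=5: ERROR — unrecognized char '#'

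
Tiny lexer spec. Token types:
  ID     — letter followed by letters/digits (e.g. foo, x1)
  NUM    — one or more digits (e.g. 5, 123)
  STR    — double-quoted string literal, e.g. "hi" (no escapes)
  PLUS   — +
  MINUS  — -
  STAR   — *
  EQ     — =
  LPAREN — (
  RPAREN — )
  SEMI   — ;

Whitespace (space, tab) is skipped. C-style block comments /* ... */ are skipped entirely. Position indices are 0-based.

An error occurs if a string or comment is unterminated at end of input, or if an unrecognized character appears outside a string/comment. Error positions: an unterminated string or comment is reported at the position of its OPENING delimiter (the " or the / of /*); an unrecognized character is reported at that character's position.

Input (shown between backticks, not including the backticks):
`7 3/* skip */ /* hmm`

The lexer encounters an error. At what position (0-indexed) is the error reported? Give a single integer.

pos=0: emit NUM '7' (now at pos=1)
pos=2: emit NUM '3' (now at pos=3)
pos=3: enter COMMENT mode (saw '/*')
exit COMMENT mode (now at pos=13)
pos=14: enter COMMENT mode (saw '/*')
pos=14: ERROR — unterminated comment (reached EOF)

Answer: 14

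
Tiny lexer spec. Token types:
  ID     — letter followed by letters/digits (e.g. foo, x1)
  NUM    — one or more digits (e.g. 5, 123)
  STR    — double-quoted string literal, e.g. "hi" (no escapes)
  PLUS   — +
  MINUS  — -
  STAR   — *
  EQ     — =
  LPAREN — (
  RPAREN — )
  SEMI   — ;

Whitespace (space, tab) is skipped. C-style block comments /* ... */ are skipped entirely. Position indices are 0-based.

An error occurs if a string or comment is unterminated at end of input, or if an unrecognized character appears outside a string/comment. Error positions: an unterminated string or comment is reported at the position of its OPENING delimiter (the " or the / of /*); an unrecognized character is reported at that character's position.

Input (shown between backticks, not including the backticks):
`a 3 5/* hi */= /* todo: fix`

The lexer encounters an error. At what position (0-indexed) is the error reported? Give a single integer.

Answer: 15

Derivation:
pos=0: emit ID 'a' (now at pos=1)
pos=2: emit NUM '3' (now at pos=3)
pos=4: emit NUM '5' (now at pos=5)
pos=5: enter COMMENT mode (saw '/*')
exit COMMENT mode (now at pos=13)
pos=13: emit EQ '='
pos=15: enter COMMENT mode (saw '/*')
pos=15: ERROR — unterminated comment (reached EOF)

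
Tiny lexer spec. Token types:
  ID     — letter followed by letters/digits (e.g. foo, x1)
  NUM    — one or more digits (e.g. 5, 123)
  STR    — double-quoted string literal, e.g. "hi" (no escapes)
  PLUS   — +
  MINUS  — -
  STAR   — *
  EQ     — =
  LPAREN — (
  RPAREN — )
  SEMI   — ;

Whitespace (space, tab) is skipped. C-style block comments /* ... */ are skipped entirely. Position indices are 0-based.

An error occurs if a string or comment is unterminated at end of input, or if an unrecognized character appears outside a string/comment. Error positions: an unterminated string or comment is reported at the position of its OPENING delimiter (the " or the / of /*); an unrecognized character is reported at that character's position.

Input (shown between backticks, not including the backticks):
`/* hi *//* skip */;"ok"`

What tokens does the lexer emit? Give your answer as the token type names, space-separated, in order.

Answer: SEMI STR

Derivation:
pos=0: enter COMMENT mode (saw '/*')
exit COMMENT mode (now at pos=8)
pos=8: enter COMMENT mode (saw '/*')
exit COMMENT mode (now at pos=18)
pos=18: emit SEMI ';'
pos=19: enter STRING mode
pos=19: emit STR "ok" (now at pos=23)
DONE. 2 tokens: [SEMI, STR]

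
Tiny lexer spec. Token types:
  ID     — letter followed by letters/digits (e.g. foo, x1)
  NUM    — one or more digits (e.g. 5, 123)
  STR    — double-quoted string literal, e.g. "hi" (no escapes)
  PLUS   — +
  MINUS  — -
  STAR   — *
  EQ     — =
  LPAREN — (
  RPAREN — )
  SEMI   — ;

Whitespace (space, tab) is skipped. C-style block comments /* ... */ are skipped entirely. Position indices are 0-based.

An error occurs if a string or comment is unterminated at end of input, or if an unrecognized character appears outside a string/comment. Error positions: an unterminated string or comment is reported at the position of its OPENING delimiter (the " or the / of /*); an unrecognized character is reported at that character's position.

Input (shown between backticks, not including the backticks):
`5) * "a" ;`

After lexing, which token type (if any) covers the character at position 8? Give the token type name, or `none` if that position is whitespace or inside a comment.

pos=0: emit NUM '5' (now at pos=1)
pos=1: emit RPAREN ')'
pos=3: emit STAR '*'
pos=5: enter STRING mode
pos=5: emit STR "a" (now at pos=8)
pos=9: emit SEMI ';'
DONE. 5 tokens: [NUM, RPAREN, STAR, STR, SEMI]
Position 8: char is ' ' -> none

Answer: none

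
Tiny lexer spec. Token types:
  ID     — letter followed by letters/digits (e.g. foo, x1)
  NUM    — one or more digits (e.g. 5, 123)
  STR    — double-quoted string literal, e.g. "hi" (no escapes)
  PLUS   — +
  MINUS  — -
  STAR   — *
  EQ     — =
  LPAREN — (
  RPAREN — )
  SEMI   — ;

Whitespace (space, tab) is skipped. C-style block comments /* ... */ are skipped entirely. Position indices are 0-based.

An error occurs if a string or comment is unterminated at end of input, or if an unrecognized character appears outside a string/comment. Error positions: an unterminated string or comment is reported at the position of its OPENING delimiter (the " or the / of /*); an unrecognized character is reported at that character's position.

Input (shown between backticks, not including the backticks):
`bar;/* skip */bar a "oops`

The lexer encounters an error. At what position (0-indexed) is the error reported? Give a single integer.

Answer: 20

Derivation:
pos=0: emit ID 'bar' (now at pos=3)
pos=3: emit SEMI ';'
pos=4: enter COMMENT mode (saw '/*')
exit COMMENT mode (now at pos=14)
pos=14: emit ID 'bar' (now at pos=17)
pos=18: emit ID 'a' (now at pos=19)
pos=20: enter STRING mode
pos=20: ERROR — unterminated string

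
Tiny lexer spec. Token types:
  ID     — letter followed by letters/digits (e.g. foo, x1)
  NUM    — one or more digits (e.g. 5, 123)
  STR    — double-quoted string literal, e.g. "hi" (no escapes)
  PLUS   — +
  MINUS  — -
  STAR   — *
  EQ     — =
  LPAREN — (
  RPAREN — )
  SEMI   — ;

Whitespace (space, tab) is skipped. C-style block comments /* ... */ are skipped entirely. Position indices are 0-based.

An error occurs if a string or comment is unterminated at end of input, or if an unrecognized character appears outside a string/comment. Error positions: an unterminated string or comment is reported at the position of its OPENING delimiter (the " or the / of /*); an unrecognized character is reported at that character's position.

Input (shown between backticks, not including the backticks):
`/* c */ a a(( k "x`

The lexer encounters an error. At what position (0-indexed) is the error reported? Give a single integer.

Answer: 16

Derivation:
pos=0: enter COMMENT mode (saw '/*')
exit COMMENT mode (now at pos=7)
pos=8: emit ID 'a' (now at pos=9)
pos=10: emit ID 'a' (now at pos=11)
pos=11: emit LPAREN '('
pos=12: emit LPAREN '('
pos=14: emit ID 'k' (now at pos=15)
pos=16: enter STRING mode
pos=16: ERROR — unterminated string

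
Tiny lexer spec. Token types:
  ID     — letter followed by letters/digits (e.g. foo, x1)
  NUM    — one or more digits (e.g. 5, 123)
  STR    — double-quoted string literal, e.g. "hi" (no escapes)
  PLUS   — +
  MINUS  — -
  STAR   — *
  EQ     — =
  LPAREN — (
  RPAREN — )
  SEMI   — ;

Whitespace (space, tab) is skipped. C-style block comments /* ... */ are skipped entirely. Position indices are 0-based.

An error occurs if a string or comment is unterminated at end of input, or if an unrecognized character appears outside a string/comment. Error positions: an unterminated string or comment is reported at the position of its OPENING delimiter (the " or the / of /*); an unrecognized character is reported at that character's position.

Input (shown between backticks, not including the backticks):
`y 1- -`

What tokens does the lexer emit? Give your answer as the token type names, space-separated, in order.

Answer: ID NUM MINUS MINUS

Derivation:
pos=0: emit ID 'y' (now at pos=1)
pos=2: emit NUM '1' (now at pos=3)
pos=3: emit MINUS '-'
pos=5: emit MINUS '-'
DONE. 4 tokens: [ID, NUM, MINUS, MINUS]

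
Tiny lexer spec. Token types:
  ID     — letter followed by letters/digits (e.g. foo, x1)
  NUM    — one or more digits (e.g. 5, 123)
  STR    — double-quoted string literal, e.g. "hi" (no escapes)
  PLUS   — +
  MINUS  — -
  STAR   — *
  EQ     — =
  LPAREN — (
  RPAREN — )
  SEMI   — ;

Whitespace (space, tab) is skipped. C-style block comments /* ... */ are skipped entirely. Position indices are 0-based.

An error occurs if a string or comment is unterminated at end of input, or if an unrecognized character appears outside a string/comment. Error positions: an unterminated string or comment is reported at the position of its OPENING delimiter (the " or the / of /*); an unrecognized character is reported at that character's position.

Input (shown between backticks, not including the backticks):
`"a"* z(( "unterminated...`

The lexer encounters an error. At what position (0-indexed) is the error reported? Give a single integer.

Answer: 9

Derivation:
pos=0: enter STRING mode
pos=0: emit STR "a" (now at pos=3)
pos=3: emit STAR '*'
pos=5: emit ID 'z' (now at pos=6)
pos=6: emit LPAREN '('
pos=7: emit LPAREN '('
pos=9: enter STRING mode
pos=9: ERROR — unterminated string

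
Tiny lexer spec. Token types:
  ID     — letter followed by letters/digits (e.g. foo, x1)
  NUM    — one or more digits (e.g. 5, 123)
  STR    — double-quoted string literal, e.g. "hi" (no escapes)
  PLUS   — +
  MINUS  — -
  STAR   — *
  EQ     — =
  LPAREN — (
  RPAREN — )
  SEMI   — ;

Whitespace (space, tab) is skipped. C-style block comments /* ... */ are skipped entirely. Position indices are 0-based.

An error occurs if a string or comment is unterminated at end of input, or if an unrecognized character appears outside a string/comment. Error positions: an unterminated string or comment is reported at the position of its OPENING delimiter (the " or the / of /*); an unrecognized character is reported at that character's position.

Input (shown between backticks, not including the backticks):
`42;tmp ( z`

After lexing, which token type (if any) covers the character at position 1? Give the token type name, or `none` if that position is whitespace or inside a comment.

Answer: NUM

Derivation:
pos=0: emit NUM '42' (now at pos=2)
pos=2: emit SEMI ';'
pos=3: emit ID 'tmp' (now at pos=6)
pos=7: emit LPAREN '('
pos=9: emit ID 'z' (now at pos=10)
DONE. 5 tokens: [NUM, SEMI, ID, LPAREN, ID]
Position 1: char is '2' -> NUM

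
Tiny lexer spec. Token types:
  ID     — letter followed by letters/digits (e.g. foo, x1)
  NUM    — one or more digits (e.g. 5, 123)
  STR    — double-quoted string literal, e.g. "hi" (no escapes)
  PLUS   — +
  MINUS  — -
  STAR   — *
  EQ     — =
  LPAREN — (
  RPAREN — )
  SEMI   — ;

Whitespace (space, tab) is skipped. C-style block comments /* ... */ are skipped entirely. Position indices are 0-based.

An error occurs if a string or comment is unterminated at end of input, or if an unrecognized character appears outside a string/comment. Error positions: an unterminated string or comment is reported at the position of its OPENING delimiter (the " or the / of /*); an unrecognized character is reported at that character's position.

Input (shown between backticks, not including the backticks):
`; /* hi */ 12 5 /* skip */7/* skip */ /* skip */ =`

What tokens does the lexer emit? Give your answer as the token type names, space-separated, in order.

Answer: SEMI NUM NUM NUM EQ

Derivation:
pos=0: emit SEMI ';'
pos=2: enter COMMENT mode (saw '/*')
exit COMMENT mode (now at pos=10)
pos=11: emit NUM '12' (now at pos=13)
pos=14: emit NUM '5' (now at pos=15)
pos=16: enter COMMENT mode (saw '/*')
exit COMMENT mode (now at pos=26)
pos=26: emit NUM '7' (now at pos=27)
pos=27: enter COMMENT mode (saw '/*')
exit COMMENT mode (now at pos=37)
pos=38: enter COMMENT mode (saw '/*')
exit COMMENT mode (now at pos=48)
pos=49: emit EQ '='
DONE. 5 tokens: [SEMI, NUM, NUM, NUM, EQ]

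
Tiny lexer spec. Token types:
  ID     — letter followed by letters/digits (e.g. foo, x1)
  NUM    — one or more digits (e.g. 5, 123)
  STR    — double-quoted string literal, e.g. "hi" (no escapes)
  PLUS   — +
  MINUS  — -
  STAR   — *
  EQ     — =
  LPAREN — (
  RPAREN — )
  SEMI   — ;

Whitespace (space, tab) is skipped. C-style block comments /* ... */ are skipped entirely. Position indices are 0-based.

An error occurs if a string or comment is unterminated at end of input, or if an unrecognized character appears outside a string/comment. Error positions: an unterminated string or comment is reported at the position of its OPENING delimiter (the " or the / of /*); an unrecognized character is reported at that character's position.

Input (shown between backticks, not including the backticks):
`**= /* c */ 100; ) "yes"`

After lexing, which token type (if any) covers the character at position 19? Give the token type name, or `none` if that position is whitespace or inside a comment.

Answer: STR

Derivation:
pos=0: emit STAR '*'
pos=1: emit STAR '*'
pos=2: emit EQ '='
pos=4: enter COMMENT mode (saw '/*')
exit COMMENT mode (now at pos=11)
pos=12: emit NUM '100' (now at pos=15)
pos=15: emit SEMI ';'
pos=17: emit RPAREN ')'
pos=19: enter STRING mode
pos=19: emit STR "yes" (now at pos=24)
DONE. 7 tokens: [STAR, STAR, EQ, NUM, SEMI, RPAREN, STR]
Position 19: char is '"' -> STR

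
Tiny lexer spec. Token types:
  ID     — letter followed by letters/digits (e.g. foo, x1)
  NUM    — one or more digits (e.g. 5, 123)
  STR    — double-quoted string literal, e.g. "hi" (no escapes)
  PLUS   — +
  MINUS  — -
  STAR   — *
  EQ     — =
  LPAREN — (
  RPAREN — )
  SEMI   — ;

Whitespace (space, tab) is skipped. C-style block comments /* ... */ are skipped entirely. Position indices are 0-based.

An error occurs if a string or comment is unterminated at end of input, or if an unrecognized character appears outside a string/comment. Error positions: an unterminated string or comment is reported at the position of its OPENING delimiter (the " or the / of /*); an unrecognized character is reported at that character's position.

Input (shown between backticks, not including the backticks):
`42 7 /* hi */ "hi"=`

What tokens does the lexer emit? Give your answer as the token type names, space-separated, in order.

pos=0: emit NUM '42' (now at pos=2)
pos=3: emit NUM '7' (now at pos=4)
pos=5: enter COMMENT mode (saw '/*')
exit COMMENT mode (now at pos=13)
pos=14: enter STRING mode
pos=14: emit STR "hi" (now at pos=18)
pos=18: emit EQ '='
DONE. 4 tokens: [NUM, NUM, STR, EQ]

Answer: NUM NUM STR EQ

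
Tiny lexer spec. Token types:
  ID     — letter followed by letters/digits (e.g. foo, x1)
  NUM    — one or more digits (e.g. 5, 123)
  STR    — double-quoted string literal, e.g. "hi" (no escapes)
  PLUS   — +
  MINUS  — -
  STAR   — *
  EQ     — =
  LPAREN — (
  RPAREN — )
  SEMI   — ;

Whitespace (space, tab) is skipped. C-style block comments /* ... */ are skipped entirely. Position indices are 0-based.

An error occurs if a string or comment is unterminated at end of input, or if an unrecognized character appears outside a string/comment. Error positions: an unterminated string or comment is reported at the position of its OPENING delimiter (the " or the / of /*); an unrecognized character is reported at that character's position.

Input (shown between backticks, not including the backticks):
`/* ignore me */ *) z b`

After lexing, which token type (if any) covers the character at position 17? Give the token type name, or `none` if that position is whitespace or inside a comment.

Answer: RPAREN

Derivation:
pos=0: enter COMMENT mode (saw '/*')
exit COMMENT mode (now at pos=15)
pos=16: emit STAR '*'
pos=17: emit RPAREN ')'
pos=19: emit ID 'z' (now at pos=20)
pos=21: emit ID 'b' (now at pos=22)
DONE. 4 tokens: [STAR, RPAREN, ID, ID]
Position 17: char is ')' -> RPAREN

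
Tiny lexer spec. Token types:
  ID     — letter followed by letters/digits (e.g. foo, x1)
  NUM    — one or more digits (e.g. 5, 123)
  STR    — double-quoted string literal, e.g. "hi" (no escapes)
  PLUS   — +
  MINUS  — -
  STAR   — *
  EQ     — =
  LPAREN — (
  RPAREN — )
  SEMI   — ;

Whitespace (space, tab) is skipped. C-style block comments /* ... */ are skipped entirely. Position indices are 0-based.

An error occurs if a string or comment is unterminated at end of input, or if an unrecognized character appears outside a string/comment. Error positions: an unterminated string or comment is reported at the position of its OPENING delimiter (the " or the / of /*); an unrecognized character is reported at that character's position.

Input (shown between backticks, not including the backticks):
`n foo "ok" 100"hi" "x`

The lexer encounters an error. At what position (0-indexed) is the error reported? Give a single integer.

pos=0: emit ID 'n' (now at pos=1)
pos=2: emit ID 'foo' (now at pos=5)
pos=6: enter STRING mode
pos=6: emit STR "ok" (now at pos=10)
pos=11: emit NUM '100' (now at pos=14)
pos=14: enter STRING mode
pos=14: emit STR "hi" (now at pos=18)
pos=19: enter STRING mode
pos=19: ERROR — unterminated string

Answer: 19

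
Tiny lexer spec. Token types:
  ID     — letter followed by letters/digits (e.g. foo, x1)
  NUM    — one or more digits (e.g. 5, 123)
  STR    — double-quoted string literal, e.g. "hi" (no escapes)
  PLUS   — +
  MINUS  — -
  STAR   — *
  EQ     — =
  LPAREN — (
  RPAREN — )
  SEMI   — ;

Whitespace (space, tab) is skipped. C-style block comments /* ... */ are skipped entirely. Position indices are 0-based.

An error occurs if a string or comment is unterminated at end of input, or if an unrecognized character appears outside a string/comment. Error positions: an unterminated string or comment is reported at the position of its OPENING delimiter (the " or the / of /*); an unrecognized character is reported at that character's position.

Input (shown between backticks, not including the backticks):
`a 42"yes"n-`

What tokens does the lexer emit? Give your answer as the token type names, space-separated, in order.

pos=0: emit ID 'a' (now at pos=1)
pos=2: emit NUM '42' (now at pos=4)
pos=4: enter STRING mode
pos=4: emit STR "yes" (now at pos=9)
pos=9: emit ID 'n' (now at pos=10)
pos=10: emit MINUS '-'
DONE. 5 tokens: [ID, NUM, STR, ID, MINUS]

Answer: ID NUM STR ID MINUS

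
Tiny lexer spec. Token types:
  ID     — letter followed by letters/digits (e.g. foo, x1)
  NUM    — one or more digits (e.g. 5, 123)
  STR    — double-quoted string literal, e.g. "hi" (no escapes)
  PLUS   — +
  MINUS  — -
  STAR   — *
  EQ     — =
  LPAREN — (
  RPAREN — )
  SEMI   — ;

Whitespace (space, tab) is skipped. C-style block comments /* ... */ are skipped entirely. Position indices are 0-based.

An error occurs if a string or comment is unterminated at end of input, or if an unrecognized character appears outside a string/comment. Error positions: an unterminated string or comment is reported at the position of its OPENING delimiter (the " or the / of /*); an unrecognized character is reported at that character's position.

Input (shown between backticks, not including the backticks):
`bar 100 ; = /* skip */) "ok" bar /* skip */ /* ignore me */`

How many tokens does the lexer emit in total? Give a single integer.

Answer: 7

Derivation:
pos=0: emit ID 'bar' (now at pos=3)
pos=4: emit NUM '100' (now at pos=7)
pos=8: emit SEMI ';'
pos=10: emit EQ '='
pos=12: enter COMMENT mode (saw '/*')
exit COMMENT mode (now at pos=22)
pos=22: emit RPAREN ')'
pos=24: enter STRING mode
pos=24: emit STR "ok" (now at pos=28)
pos=29: emit ID 'bar' (now at pos=32)
pos=33: enter COMMENT mode (saw '/*')
exit COMMENT mode (now at pos=43)
pos=44: enter COMMENT mode (saw '/*')
exit COMMENT mode (now at pos=59)
DONE. 7 tokens: [ID, NUM, SEMI, EQ, RPAREN, STR, ID]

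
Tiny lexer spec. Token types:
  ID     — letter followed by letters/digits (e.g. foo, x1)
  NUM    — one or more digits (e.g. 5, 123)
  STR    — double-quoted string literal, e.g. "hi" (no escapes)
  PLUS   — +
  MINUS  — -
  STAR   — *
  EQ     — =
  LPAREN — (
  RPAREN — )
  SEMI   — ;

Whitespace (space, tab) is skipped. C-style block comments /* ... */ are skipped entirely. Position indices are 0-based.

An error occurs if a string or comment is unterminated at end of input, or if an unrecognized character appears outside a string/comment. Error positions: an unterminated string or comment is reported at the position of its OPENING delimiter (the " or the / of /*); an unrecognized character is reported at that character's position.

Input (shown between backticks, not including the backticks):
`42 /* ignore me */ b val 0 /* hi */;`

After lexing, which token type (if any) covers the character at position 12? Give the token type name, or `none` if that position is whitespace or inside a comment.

Answer: none

Derivation:
pos=0: emit NUM '42' (now at pos=2)
pos=3: enter COMMENT mode (saw '/*')
exit COMMENT mode (now at pos=18)
pos=19: emit ID 'b' (now at pos=20)
pos=21: emit ID 'val' (now at pos=24)
pos=25: emit NUM '0' (now at pos=26)
pos=27: enter COMMENT mode (saw '/*')
exit COMMENT mode (now at pos=35)
pos=35: emit SEMI ';'
DONE. 5 tokens: [NUM, ID, ID, NUM, SEMI]
Position 12: char is ' ' -> none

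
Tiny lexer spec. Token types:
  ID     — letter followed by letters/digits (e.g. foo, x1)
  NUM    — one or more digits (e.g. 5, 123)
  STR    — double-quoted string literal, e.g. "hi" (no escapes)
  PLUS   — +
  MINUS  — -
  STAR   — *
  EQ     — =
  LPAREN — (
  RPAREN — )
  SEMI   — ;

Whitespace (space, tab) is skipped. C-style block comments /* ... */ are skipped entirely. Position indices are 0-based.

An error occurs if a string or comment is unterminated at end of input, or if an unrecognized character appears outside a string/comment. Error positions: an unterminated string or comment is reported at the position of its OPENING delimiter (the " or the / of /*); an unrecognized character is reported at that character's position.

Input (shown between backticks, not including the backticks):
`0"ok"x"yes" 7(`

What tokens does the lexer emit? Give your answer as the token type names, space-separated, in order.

pos=0: emit NUM '0' (now at pos=1)
pos=1: enter STRING mode
pos=1: emit STR "ok" (now at pos=5)
pos=5: emit ID 'x' (now at pos=6)
pos=6: enter STRING mode
pos=6: emit STR "yes" (now at pos=11)
pos=12: emit NUM '7' (now at pos=13)
pos=13: emit LPAREN '('
DONE. 6 tokens: [NUM, STR, ID, STR, NUM, LPAREN]

Answer: NUM STR ID STR NUM LPAREN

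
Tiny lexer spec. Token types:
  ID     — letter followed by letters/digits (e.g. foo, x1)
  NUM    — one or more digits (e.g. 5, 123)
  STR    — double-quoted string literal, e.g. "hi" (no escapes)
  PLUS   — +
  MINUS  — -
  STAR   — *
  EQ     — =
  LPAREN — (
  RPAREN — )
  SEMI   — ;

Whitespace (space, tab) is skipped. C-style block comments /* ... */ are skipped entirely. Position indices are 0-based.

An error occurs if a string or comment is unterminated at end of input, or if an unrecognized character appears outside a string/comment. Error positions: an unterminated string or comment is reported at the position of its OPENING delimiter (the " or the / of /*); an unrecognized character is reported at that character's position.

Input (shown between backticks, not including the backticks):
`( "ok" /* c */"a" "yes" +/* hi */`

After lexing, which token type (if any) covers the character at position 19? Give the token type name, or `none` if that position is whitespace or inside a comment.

pos=0: emit LPAREN '('
pos=2: enter STRING mode
pos=2: emit STR "ok" (now at pos=6)
pos=7: enter COMMENT mode (saw '/*')
exit COMMENT mode (now at pos=14)
pos=14: enter STRING mode
pos=14: emit STR "a" (now at pos=17)
pos=18: enter STRING mode
pos=18: emit STR "yes" (now at pos=23)
pos=24: emit PLUS '+'
pos=25: enter COMMENT mode (saw '/*')
exit COMMENT mode (now at pos=33)
DONE. 5 tokens: [LPAREN, STR, STR, STR, PLUS]
Position 19: char is 'y' -> STR

Answer: STR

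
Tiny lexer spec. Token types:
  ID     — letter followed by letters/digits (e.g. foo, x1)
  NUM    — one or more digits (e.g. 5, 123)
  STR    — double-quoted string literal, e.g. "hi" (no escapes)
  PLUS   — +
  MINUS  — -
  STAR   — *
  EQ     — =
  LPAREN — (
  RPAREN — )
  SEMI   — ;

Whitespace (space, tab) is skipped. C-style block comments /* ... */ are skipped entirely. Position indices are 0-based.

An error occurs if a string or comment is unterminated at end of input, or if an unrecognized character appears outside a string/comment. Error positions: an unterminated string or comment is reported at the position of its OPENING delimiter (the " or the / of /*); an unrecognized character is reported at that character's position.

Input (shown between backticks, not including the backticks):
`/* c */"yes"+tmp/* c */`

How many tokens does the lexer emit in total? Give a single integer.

pos=0: enter COMMENT mode (saw '/*')
exit COMMENT mode (now at pos=7)
pos=7: enter STRING mode
pos=7: emit STR "yes" (now at pos=12)
pos=12: emit PLUS '+'
pos=13: emit ID 'tmp' (now at pos=16)
pos=16: enter COMMENT mode (saw '/*')
exit COMMENT mode (now at pos=23)
DONE. 3 tokens: [STR, PLUS, ID]

Answer: 3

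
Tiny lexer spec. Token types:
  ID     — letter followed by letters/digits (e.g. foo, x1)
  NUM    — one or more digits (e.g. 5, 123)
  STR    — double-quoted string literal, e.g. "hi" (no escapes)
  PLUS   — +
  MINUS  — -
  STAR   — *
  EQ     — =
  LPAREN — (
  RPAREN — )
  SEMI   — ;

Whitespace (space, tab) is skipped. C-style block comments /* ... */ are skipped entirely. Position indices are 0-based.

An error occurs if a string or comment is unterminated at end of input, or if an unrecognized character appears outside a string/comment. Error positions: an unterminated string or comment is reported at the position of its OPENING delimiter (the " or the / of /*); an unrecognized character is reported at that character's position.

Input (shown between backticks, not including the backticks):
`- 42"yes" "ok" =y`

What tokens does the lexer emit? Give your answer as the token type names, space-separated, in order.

Answer: MINUS NUM STR STR EQ ID

Derivation:
pos=0: emit MINUS '-'
pos=2: emit NUM '42' (now at pos=4)
pos=4: enter STRING mode
pos=4: emit STR "yes" (now at pos=9)
pos=10: enter STRING mode
pos=10: emit STR "ok" (now at pos=14)
pos=15: emit EQ '='
pos=16: emit ID 'y' (now at pos=17)
DONE. 6 tokens: [MINUS, NUM, STR, STR, EQ, ID]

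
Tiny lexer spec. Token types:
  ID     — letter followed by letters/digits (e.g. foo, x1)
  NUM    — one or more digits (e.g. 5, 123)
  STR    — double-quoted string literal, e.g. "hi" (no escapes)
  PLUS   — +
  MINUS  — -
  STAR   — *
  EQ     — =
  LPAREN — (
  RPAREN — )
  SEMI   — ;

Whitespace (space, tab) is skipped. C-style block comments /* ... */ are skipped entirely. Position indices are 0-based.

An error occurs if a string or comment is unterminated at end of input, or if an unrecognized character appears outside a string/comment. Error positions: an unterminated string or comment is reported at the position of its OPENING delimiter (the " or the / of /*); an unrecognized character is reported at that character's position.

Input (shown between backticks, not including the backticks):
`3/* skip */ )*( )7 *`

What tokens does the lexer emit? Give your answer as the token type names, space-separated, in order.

pos=0: emit NUM '3' (now at pos=1)
pos=1: enter COMMENT mode (saw '/*')
exit COMMENT mode (now at pos=11)
pos=12: emit RPAREN ')'
pos=13: emit STAR '*'
pos=14: emit LPAREN '('
pos=16: emit RPAREN ')'
pos=17: emit NUM '7' (now at pos=18)
pos=19: emit STAR '*'
DONE. 7 tokens: [NUM, RPAREN, STAR, LPAREN, RPAREN, NUM, STAR]

Answer: NUM RPAREN STAR LPAREN RPAREN NUM STAR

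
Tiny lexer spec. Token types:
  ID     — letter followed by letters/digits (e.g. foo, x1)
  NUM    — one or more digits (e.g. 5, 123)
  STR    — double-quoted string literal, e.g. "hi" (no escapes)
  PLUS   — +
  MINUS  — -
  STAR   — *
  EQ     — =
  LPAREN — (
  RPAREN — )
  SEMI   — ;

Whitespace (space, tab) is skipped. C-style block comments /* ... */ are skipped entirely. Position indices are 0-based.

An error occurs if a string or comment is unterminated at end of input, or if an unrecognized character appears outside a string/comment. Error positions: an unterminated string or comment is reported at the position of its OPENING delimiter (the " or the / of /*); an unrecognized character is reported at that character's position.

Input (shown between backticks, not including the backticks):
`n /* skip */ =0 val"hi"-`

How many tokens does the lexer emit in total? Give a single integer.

Answer: 6

Derivation:
pos=0: emit ID 'n' (now at pos=1)
pos=2: enter COMMENT mode (saw '/*')
exit COMMENT mode (now at pos=12)
pos=13: emit EQ '='
pos=14: emit NUM '0' (now at pos=15)
pos=16: emit ID 'val' (now at pos=19)
pos=19: enter STRING mode
pos=19: emit STR "hi" (now at pos=23)
pos=23: emit MINUS '-'
DONE. 6 tokens: [ID, EQ, NUM, ID, STR, MINUS]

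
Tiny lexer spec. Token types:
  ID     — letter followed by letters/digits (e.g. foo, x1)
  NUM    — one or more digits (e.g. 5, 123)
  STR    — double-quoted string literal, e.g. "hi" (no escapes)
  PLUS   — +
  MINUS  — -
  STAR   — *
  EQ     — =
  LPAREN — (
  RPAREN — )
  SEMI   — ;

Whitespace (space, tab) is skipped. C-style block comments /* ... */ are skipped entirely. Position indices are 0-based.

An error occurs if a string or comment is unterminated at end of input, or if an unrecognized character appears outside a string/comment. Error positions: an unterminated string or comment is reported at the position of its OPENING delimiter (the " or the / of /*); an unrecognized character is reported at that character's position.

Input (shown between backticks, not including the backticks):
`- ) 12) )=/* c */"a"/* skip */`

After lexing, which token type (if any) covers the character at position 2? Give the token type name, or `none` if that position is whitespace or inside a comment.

pos=0: emit MINUS '-'
pos=2: emit RPAREN ')'
pos=4: emit NUM '12' (now at pos=6)
pos=6: emit RPAREN ')'
pos=8: emit RPAREN ')'
pos=9: emit EQ '='
pos=10: enter COMMENT mode (saw '/*')
exit COMMENT mode (now at pos=17)
pos=17: enter STRING mode
pos=17: emit STR "a" (now at pos=20)
pos=20: enter COMMENT mode (saw '/*')
exit COMMENT mode (now at pos=30)
DONE. 7 tokens: [MINUS, RPAREN, NUM, RPAREN, RPAREN, EQ, STR]
Position 2: char is ')' -> RPAREN

Answer: RPAREN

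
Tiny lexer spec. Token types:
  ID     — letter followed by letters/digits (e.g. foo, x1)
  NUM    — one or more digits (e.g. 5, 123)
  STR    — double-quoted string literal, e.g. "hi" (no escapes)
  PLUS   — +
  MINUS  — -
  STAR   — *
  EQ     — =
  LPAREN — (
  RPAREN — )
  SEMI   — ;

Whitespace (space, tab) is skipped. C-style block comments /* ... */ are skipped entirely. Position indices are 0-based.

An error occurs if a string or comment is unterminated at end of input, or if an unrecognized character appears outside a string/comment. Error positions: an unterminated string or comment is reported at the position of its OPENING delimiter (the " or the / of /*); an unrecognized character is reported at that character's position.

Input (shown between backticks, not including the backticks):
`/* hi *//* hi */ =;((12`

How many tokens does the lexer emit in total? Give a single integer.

Answer: 5

Derivation:
pos=0: enter COMMENT mode (saw '/*')
exit COMMENT mode (now at pos=8)
pos=8: enter COMMENT mode (saw '/*')
exit COMMENT mode (now at pos=16)
pos=17: emit EQ '='
pos=18: emit SEMI ';'
pos=19: emit LPAREN '('
pos=20: emit LPAREN '('
pos=21: emit NUM '12' (now at pos=23)
DONE. 5 tokens: [EQ, SEMI, LPAREN, LPAREN, NUM]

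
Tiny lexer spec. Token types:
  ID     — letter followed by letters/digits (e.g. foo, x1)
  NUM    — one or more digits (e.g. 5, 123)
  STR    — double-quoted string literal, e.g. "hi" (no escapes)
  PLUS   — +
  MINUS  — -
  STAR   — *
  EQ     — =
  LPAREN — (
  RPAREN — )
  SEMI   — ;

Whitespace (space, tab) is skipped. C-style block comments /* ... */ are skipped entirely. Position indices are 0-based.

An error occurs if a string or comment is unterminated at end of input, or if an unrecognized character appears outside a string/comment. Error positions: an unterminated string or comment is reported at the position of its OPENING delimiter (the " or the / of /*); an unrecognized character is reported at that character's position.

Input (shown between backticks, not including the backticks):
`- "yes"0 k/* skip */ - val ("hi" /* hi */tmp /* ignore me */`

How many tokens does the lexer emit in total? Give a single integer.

Answer: 9

Derivation:
pos=0: emit MINUS '-'
pos=2: enter STRING mode
pos=2: emit STR "yes" (now at pos=7)
pos=7: emit NUM '0' (now at pos=8)
pos=9: emit ID 'k' (now at pos=10)
pos=10: enter COMMENT mode (saw '/*')
exit COMMENT mode (now at pos=20)
pos=21: emit MINUS '-'
pos=23: emit ID 'val' (now at pos=26)
pos=27: emit LPAREN '('
pos=28: enter STRING mode
pos=28: emit STR "hi" (now at pos=32)
pos=33: enter COMMENT mode (saw '/*')
exit COMMENT mode (now at pos=41)
pos=41: emit ID 'tmp' (now at pos=44)
pos=45: enter COMMENT mode (saw '/*')
exit COMMENT mode (now at pos=60)
DONE. 9 tokens: [MINUS, STR, NUM, ID, MINUS, ID, LPAREN, STR, ID]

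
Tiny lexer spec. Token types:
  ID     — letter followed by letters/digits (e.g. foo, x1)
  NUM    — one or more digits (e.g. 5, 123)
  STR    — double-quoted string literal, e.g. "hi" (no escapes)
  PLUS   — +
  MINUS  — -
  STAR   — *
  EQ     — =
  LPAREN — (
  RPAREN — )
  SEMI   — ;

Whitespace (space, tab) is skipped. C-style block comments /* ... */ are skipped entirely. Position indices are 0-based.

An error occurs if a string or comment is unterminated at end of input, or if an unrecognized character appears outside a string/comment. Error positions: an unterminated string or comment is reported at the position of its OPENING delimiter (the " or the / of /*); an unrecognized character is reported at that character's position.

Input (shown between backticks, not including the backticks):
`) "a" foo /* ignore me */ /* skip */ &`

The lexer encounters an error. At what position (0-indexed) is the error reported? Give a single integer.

pos=0: emit RPAREN ')'
pos=2: enter STRING mode
pos=2: emit STR "a" (now at pos=5)
pos=6: emit ID 'foo' (now at pos=9)
pos=10: enter COMMENT mode (saw '/*')
exit COMMENT mode (now at pos=25)
pos=26: enter COMMENT mode (saw '/*')
exit COMMENT mode (now at pos=36)
pos=37: ERROR — unrecognized char '&'

Answer: 37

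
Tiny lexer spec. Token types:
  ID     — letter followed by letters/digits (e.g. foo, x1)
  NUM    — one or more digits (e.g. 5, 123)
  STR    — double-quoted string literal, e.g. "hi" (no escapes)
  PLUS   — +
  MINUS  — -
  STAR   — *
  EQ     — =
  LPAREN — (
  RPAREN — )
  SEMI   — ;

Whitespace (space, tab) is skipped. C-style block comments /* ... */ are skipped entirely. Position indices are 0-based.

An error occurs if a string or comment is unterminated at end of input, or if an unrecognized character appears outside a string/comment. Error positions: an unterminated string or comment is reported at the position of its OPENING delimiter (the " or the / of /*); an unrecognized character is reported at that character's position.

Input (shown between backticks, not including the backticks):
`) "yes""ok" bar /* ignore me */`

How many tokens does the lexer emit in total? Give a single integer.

pos=0: emit RPAREN ')'
pos=2: enter STRING mode
pos=2: emit STR "yes" (now at pos=7)
pos=7: enter STRING mode
pos=7: emit STR "ok" (now at pos=11)
pos=12: emit ID 'bar' (now at pos=15)
pos=16: enter COMMENT mode (saw '/*')
exit COMMENT mode (now at pos=31)
DONE. 4 tokens: [RPAREN, STR, STR, ID]

Answer: 4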